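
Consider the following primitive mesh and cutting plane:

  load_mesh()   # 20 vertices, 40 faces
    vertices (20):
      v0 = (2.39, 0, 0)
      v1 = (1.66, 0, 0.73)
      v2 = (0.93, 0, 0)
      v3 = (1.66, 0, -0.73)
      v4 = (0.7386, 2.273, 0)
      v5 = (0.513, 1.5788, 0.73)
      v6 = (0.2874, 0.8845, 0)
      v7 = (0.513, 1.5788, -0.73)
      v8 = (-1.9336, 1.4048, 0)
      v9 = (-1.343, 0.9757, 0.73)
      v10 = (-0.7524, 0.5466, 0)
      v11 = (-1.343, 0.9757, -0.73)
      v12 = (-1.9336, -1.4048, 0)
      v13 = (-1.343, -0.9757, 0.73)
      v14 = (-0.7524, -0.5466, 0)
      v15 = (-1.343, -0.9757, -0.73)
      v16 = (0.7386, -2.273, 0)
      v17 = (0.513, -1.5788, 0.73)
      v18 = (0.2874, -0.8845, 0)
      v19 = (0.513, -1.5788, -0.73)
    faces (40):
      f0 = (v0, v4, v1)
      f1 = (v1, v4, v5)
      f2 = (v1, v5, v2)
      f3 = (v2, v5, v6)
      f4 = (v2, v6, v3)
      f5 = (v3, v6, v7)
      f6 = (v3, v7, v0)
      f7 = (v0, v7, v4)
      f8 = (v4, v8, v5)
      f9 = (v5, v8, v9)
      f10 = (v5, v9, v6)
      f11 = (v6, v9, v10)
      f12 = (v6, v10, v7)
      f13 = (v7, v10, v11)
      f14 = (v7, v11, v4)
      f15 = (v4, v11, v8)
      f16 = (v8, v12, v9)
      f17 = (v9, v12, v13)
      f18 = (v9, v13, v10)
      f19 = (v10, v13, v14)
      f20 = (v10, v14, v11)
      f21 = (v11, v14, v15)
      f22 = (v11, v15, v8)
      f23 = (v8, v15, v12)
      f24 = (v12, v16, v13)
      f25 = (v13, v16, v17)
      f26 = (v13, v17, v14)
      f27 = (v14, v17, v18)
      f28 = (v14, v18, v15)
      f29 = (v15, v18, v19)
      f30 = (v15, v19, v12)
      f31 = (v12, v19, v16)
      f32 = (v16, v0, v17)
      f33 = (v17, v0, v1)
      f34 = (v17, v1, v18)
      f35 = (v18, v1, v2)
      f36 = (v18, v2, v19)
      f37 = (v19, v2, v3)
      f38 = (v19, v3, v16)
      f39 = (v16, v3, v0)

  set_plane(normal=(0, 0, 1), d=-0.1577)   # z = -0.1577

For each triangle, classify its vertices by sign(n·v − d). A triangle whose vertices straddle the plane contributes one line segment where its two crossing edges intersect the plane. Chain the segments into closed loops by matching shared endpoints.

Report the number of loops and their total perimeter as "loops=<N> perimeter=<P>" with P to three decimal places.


loops=2 perimeter=19.515

Straddling triangles (20 of 40):
  (v2,v6,v3) [++-] → (0.583919, 0.693424, -0.1577)–(1.0877, 0, -0.1577)  len=0.8571
  (v3,v6,v7) [-+-] → (0.583919, 0.693424, -0.1577)–(0.336136, 1.03449, -0.1577)  len=0.4216
  (v3,v7,v0) [--+] → (1.98452, 0.341064, -0.1577)–(2.2323, 0, -0.1577)  len=0.4216
  (v0,v7,v4) [+-+] → (1.98452, 0.341064, -0.1577)–(0.689864, 2.12303, -0.1577)  len=2.2026
  (v6,v10,v7) [++-] → (-0.479039, 0.769583, -0.1577)–(0.336136, 1.03449, -0.1577)  len=0.8571
  (v7,v10,v11) [-+-] → (-0.479039, 0.769583, -0.1577)–(-0.879986, 0.639297, -0.1577)  len=0.4216
  (v7,v11,v4) [--+] → (0.288917, 1.99275, -0.1577)–(0.689864, 2.12303, -0.1577)  len=0.4216
  (v4,v11,v8) [+-+] → (0.288917, 1.99275, -0.1577)–(-1.80601, 1.3121, -0.1577)  len=2.2027
  (v10,v14,v11) [++-] → (-0.879986, -0.217741, -0.1577)–(-0.879986, 0.639297, -0.1577)  len=0.8570
  (v11,v14,v15) [-+-] → (-0.879986, -0.217741, -0.1577)–(-0.879986, -0.639297, -0.1577)  len=0.4216
  (v11,v15,v8) [--+] → (-1.80601, 0.890547, -0.1577)–(-1.80601, 1.3121, -0.1577)  len=0.4216
  (v8,v15,v12) [+-+] → (-1.80601, 0.890547, -0.1577)–(-1.80601, -1.3121, -0.1577)  len=2.2026
  (v14,v18,v15) [++-] → (-0.0648111, -0.904202, -0.1577)–(-0.879986, -0.639297, -0.1577)  len=0.8571
  (v15,v18,v19) [-+-] → (-0.0648111, -0.904202, -0.1577)–(0.336136, -1.03449, -0.1577)  len=0.4216
  (v15,v19,v12) [--+] → (-1.40507, -1.44239, -0.1577)–(-1.80601, -1.3121, -0.1577)  len=0.4216
  (v12,v19,v16) [+-+] → (-1.40507, -1.44239, -0.1577)–(0.689864, -2.12303, -0.1577)  len=2.2027
  (v18,v2,v19) [++-] → (0.839917, -0.341064, -0.1577)–(0.336136, -1.03449, -0.1577)  len=0.8571
  (v19,v2,v3) [-+-] → (0.839917, -0.341064, -0.1577)–(1.0877, 0, -0.1577)  len=0.4216
  (v19,v3,v16) [--+] → (0.937648, -1.78197, -0.1577)–(0.689864, -2.12303, -0.1577)  len=0.4216
  (v16,v3,v0) [+-+] → (0.937648, -1.78197, -0.1577)–(2.2323, 0, -0.1577)  len=2.2026

Chained into 2 loop(s):
  loop 1: 10 segments, perimeter = 6.3934
  loop 2: 10 segments, perimeter = 13.1212
Total perimeter = 19.515


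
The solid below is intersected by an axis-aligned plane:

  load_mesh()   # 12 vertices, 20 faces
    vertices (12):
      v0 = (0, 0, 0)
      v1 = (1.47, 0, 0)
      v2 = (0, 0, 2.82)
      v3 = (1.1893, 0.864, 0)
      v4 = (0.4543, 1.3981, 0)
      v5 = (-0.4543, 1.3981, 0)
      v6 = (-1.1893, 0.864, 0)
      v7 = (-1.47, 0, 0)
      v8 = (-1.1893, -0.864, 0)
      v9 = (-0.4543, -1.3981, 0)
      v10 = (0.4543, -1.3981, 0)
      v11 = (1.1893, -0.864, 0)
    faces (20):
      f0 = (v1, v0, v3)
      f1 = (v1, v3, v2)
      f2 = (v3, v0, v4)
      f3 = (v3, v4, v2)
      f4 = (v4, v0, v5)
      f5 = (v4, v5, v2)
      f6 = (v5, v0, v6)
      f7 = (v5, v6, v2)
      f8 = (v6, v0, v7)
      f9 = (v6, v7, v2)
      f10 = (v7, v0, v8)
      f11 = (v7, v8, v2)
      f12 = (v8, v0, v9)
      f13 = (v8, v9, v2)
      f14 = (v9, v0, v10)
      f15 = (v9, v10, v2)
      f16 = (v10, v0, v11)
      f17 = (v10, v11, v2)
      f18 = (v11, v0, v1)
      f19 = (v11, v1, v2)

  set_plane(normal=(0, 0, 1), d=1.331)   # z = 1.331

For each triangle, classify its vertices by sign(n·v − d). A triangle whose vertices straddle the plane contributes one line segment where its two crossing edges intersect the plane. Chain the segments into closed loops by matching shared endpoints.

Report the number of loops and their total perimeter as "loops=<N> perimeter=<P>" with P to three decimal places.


Straddling triangles (10 of 20):
  (v1,v3,v2) [--+] → (0.627967, 0.456204, 1.331)–(0.776181, 0, 1.331)  len=0.4797
  (v3,v4,v2) [--+] → (0.239877, 0.738217, 1.331)–(0.627967, 0.456204, 1.331)  len=0.4797
  (v4,v5,v2) [--+] → (-0.239877, 0.738217, 1.331)–(0.239877, 0.738217, 1.331)  len=0.4798
  (v5,v6,v2) [--+] → (-0.627967, 0.456204, 1.331)–(-0.239877, 0.738217, 1.331)  len=0.4797
  (v6,v7,v2) [--+] → (-0.776181, 0, 1.331)–(-0.627967, 0.456204, 1.331)  len=0.4797
  (v7,v8,v2) [--+] → (-0.627967, -0.456204, 1.331)–(-0.776181, 0, 1.331)  len=0.4797
  (v8,v9,v2) [--+] → (-0.239877, -0.738217, 1.331)–(-0.627967, -0.456204, 1.331)  len=0.4797
  (v9,v10,v2) [--+] → (0.239877, -0.738217, 1.331)–(-0.239877, -0.738217, 1.331)  len=0.4798
  (v10,v11,v2) [--+] → (0.627967, -0.456204, 1.331)–(0.239877, -0.738217, 1.331)  len=0.4797
  (v11,v1,v2) [--+] → (0.776181, 0, 1.331)–(0.627967, -0.456204, 1.331)  len=0.4797

Chained into 1 loop(s):
  loop 1: 10 segments, perimeter = 4.7972
Total perimeter = 4.797

loops=1 perimeter=4.797


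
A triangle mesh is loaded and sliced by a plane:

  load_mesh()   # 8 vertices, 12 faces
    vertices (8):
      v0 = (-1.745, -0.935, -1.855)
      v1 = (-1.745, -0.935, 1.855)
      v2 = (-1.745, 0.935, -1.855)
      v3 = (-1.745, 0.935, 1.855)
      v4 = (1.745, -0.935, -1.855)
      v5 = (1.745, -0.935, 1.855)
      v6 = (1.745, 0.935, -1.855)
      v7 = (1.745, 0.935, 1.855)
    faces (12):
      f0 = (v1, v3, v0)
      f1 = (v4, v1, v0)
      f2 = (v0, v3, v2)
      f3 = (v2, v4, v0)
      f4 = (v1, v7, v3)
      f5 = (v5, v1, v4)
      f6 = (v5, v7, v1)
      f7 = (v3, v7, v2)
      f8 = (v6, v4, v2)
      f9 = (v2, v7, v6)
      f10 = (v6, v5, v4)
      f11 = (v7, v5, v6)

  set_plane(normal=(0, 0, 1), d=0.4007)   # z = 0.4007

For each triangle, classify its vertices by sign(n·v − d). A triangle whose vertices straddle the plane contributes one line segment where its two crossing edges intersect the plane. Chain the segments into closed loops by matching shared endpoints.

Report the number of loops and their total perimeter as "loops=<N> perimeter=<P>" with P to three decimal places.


loops=1 perimeter=10.720

Straddling triangles (8 of 12):
  (v1,v3,v0) [++-] → (-1.745, 0.20197, 0.4007)–(-1.745, -0.935, 0.4007)  len=1.1370
  (v4,v1,v0) [-+-] → (-0.376939, -0.935, 0.4007)–(-1.745, -0.935, 0.4007)  len=1.3681
  (v0,v3,v2) [-+-] → (-1.745, 0.20197, 0.4007)–(-1.745, 0.935, 0.4007)  len=0.7330
  (v5,v1,v4) [++-] → (-0.376939, -0.935, 0.4007)–(1.745, -0.935, 0.4007)  len=2.1219
  (v3,v7,v2) [++-] → (0.376939, 0.935, 0.4007)–(-1.745, 0.935, 0.4007)  len=2.1219
  (v2,v7,v6) [-+-] → (0.376939, 0.935, 0.4007)–(1.745, 0.935, 0.4007)  len=1.3681
  (v6,v5,v4) [-+-] → (1.745, -0.20197, 0.4007)–(1.745, -0.935, 0.4007)  len=0.7330
  (v7,v5,v6) [++-] → (1.745, -0.20197, 0.4007)–(1.745, 0.935, 0.4007)  len=1.1370

Chained into 1 loop(s):
  loop 1: 8 segments, perimeter = 10.7200
Total perimeter = 10.720


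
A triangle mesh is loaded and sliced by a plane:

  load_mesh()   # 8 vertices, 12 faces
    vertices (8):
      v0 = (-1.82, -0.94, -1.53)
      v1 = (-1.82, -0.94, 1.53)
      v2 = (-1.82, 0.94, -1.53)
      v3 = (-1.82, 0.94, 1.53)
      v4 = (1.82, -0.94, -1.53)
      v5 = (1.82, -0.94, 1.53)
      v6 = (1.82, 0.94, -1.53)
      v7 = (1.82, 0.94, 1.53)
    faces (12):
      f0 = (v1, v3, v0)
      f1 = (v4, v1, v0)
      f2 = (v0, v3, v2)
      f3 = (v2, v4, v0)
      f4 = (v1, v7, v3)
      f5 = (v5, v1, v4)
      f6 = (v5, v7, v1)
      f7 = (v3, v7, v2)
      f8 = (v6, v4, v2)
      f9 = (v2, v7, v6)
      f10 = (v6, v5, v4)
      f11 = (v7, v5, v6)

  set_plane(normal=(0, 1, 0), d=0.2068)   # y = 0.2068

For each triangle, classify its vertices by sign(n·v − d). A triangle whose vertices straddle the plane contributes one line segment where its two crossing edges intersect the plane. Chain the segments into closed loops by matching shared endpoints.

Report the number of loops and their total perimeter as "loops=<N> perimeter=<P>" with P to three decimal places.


Straddling triangles (8 of 12):
  (v1,v3,v0) [-+-] → (-1.82, 0.2068, 1.53)–(-1.82, 0.2068, 0.3366)  len=1.1934
  (v0,v3,v2) [-++] → (-1.82, 0.2068, 0.3366)–(-1.82, 0.2068, -1.53)  len=1.8666
  (v2,v4,v0) [+--] → (-0.4004, 0.2068, -1.53)–(-1.82, 0.2068, -1.53)  len=1.4196
  (v1,v7,v3) [-++] → (0.4004, 0.2068, 1.53)–(-1.82, 0.2068, 1.53)  len=2.2204
  (v5,v7,v1) [-+-] → (1.82, 0.2068, 1.53)–(0.4004, 0.2068, 1.53)  len=1.4196
  (v6,v4,v2) [+-+] → (1.82, 0.2068, -1.53)–(-0.4004, 0.2068, -1.53)  len=2.2204
  (v6,v5,v4) [+--] → (1.82, 0.2068, -0.3366)–(1.82, 0.2068, -1.53)  len=1.1934
  (v7,v5,v6) [+-+] → (1.82, 0.2068, 1.53)–(1.82, 0.2068, -0.3366)  len=1.8666

Chained into 1 loop(s):
  loop 1: 8 segments, perimeter = 13.4000
Total perimeter = 13.400

loops=1 perimeter=13.400


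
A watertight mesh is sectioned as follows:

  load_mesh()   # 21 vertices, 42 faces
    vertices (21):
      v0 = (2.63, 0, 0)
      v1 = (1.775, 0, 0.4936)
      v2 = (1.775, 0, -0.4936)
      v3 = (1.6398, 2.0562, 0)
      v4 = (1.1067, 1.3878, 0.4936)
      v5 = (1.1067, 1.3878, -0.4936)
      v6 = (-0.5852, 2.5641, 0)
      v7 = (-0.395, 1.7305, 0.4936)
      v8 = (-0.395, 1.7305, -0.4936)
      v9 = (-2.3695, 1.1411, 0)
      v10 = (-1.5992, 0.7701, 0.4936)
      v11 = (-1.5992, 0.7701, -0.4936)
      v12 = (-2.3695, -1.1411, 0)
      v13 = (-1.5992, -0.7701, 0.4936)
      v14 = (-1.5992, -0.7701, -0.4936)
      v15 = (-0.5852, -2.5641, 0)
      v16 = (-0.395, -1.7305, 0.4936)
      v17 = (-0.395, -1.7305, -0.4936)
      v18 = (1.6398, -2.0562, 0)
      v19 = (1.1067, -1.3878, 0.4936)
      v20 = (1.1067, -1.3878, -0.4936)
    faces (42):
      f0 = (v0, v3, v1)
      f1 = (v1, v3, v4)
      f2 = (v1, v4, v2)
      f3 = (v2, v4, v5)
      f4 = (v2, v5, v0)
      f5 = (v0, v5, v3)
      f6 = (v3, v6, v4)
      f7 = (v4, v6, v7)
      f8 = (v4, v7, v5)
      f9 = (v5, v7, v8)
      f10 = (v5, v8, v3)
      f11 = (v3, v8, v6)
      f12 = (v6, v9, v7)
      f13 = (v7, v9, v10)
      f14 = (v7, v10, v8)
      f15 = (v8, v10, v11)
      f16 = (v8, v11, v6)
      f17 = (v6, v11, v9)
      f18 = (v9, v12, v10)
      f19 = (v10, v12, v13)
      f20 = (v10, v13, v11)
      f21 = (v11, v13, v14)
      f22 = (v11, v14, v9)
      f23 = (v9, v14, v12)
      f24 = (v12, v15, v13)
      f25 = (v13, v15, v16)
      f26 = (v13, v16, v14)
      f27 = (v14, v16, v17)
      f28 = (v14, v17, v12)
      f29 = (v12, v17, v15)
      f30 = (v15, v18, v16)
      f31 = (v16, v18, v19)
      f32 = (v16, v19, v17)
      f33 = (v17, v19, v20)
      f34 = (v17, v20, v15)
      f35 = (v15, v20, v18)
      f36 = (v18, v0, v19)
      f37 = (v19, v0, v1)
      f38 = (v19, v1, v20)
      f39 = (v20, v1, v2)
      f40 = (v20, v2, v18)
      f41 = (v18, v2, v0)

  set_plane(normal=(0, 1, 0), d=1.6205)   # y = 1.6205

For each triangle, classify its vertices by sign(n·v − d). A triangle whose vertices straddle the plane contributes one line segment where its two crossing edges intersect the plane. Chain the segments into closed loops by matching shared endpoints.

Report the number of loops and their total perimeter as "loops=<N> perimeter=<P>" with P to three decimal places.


loops=2 perimeter=8.357

Straddling triangles (14 of 42):
  (v0,v3,v1) [-+-] → (1.84962, 1.6205, 0)–(1.66845, 1.6205, 0.104592)  len=0.2092
  (v1,v3,v4) [-+-] → (1.66845, 1.6205, 0.104592)–(1.2923, 1.6205, 0.321756)  len=0.4343
  (v0,v5,v3) [--+] → (1.2923, 1.6205, -0.321756)–(1.84962, 1.6205, 0)  len=0.6435
  (v3,v6,v4) [++-] → (0.772002, 1.6205, 0.395954)–(1.2923, 1.6205, 0.321756)  len=0.5256
  (v4,v6,v7) [-++] → (0.772002, 1.6205, 0.395954)–(0.0870163, 1.6205, 0.4936)  len=0.6919
  (v4,v7,v5) [-+-] → (0.0870163, 1.6205, 0.4936)–(0.0870163, 1.6205, 0.176728)  len=0.3169
  (v5,v7,v8) [-++] → (0.0870163, 1.6205, 0.176728)–(0.0870163, 1.6205, -0.4936)  len=0.6703
  (v5,v8,v3) [-++] → (0.0870163, 1.6205, -0.4936)–(1.2923, 1.6205, -0.321756)  len=1.2175
  (v6,v9,v7) [+-+] → (-1.76838, 1.6205, 0)–(-0.763502, 1.6205, 0.401479)  len=1.0821
  (v7,v9,v10) [+--] → (-0.763502, 1.6205, 0.401479)–(-0.532924, 1.6205, 0.4936)  len=0.2483
  (v7,v10,v8) [+-+] → (-0.532924, 1.6205, 0.4936)–(-0.532924, 1.6205, -0.38053)  len=0.8741
  (v8,v10,v11) [+--] → (-0.532924, 1.6205, -0.38053)–(-0.532924, 1.6205, -0.4936)  len=0.1131
  (v8,v11,v6) [+-+] → (-0.532924, 1.6205, -0.4936)–(-1.11854, 1.6205, -0.259621)  len=0.6306
  (v6,v11,v9) [+--] → (-1.11854, 1.6205, -0.259621)–(-1.76838, 1.6205, 0)  len=0.6998

Chained into 2 loop(s):
  loop 1: 8 segments, perimeter = 4.7092
  loop 2: 6 segments, perimeter = 3.6480
Total perimeter = 8.357


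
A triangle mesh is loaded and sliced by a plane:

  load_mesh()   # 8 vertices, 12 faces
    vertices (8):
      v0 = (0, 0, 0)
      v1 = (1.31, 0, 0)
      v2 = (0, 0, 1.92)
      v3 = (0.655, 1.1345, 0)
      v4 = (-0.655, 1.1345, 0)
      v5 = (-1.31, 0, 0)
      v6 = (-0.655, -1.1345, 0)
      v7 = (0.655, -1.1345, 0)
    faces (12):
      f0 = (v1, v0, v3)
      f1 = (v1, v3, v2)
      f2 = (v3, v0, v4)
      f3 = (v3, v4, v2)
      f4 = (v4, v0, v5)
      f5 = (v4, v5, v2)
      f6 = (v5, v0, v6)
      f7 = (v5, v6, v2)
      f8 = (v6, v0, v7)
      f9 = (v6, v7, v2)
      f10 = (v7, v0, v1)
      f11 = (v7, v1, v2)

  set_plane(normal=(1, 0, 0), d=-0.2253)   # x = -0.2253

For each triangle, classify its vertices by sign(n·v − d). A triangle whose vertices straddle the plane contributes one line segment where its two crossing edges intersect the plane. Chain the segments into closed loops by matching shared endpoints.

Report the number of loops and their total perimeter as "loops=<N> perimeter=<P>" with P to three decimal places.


Straddling triangles (8 of 12):
  (v3,v0,v4) [++-] → (-0.2253, 0.390233, 0)–(-0.2253, 1.1345, 0)  len=0.7443
  (v3,v4,v2) [+-+] → (-0.2253, 1.1345, 0)–(-0.2253, 0.390233, 1.25958)  len=1.4630
  (v4,v0,v5) [-+-] → (-0.2253, 0.390233, 0)–(-0.2253, 0, 0)  len=0.3902
  (v4,v5,v2) [--+] → (-0.2253, 0, 1.58979)–(-0.2253, 0.390233, 1.25958)  len=0.5112
  (v5,v0,v6) [-+-] → (-0.2253, 0, 0)–(-0.2253, -0.390233, 0)  len=0.3902
  (v5,v6,v2) [--+] → (-0.2253, -0.390233, 1.25958)–(-0.2253, 0, 1.58979)  len=0.5112
  (v6,v0,v7) [-++] → (-0.2253, -0.390233, 0)–(-0.2253, -1.1345, 0)  len=0.7443
  (v6,v7,v2) [-++] → (-0.2253, -1.1345, 0)–(-0.2253, -0.390233, 1.25958)  len=1.4630

Chained into 1 loop(s):
  loop 1: 8 segments, perimeter = 6.2175
Total perimeter = 6.217

loops=1 perimeter=6.217


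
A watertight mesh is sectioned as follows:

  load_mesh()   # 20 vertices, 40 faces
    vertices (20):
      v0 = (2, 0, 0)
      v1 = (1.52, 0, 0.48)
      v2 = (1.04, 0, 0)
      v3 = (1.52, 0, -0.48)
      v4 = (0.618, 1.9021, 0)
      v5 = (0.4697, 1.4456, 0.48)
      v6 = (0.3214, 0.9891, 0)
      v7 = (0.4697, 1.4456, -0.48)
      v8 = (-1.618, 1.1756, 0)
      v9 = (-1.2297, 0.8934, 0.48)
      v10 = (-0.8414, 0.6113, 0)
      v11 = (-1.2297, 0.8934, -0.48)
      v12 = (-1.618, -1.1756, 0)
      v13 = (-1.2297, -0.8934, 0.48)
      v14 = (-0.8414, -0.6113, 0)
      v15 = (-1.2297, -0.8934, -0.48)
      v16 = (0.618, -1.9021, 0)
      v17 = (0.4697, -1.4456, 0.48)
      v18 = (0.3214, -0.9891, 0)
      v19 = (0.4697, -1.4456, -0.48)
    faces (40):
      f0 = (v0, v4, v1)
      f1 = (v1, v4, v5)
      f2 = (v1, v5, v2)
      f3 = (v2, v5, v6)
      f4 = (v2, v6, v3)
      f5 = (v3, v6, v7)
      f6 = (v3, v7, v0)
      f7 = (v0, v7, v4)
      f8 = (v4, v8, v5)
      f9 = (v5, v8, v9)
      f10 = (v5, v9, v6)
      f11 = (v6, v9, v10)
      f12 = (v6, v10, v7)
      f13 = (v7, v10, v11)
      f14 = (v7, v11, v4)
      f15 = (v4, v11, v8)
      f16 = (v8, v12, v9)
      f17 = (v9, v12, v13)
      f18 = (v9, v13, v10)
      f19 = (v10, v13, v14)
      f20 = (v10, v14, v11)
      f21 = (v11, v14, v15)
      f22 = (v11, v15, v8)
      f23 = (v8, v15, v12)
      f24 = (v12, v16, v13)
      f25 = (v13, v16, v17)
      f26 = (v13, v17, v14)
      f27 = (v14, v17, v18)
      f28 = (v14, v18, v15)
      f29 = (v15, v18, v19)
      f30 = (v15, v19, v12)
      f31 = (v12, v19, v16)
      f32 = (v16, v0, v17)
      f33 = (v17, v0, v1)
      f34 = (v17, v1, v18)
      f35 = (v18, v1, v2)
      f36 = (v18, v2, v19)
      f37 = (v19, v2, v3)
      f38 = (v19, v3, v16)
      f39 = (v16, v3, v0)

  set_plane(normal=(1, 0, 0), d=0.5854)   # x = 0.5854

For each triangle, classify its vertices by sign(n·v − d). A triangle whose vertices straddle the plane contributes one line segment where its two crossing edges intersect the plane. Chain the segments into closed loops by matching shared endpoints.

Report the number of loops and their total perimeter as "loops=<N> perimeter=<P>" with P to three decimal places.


loops=2 perimeter=6.369

Straddling triangles (20 of 40):
  (v1,v4,v5) [++-] → (0.5854, 1.80175, 0.105516)–(0.5854, 1.28635, 0.48)  len=0.6371
  (v1,v5,v2) [+-+] → (0.5854, 1.28635, 0.48)–(0.5854, 1.15232, 0.38262)  len=0.1657
  (v2,v5,v6) [+--] → (0.5854, 1.15232, 0.38262)–(0.5854, 0.625723, 0)  len=0.6509
  (v2,v6,v3) [+-+] → (0.5854, 0.625723, 0)–(0.5854, 0.771244, -0.105723)  len=0.1799
  (v3,v6,v7) [+--] → (0.5854, 0.771244, -0.105723)–(0.5854, 1.28635, -0.48)  len=0.6367
  (v3,v7,v0) [+-+] → (0.5854, 1.28635, -0.48)–(0.5854, 1.3363, -0.443709)  len=0.0617
  (v0,v7,v4) [+-+] → (0.5854, 1.3363, -0.443709)–(0.5854, 1.80175, -0.105516)  len=0.5753
  (v4,v8,v5) [+--] → (0.5854, 1.89151, 0)–(0.5854, 1.80175, 0.105516)  len=0.1385
  (v7,v11,v4) [--+] → (0.5854, 1.8843, -0.00846891)–(0.5854, 1.80175, -0.105516)  len=0.1274
  (v4,v11,v8) [+--] → (0.5854, 1.8843, -0.00846891)–(0.5854, 1.89151, 0)  len=0.0111
  (v12,v16,v13) [-+-] → (0.5854, -1.89151, 0)–(0.5854, -1.8843, 0.00846891)  len=0.0111
  (v13,v16,v17) [-+-] → (0.5854, -1.8843, 0.00846891)–(0.5854, -1.80175, 0.105516)  len=0.1274
  (v12,v19,v16) [--+] → (0.5854, -1.80175, -0.105516)–(0.5854, -1.89151, 0)  len=0.1385
  (v16,v0,v17) [++-] → (0.5854, -1.3363, 0.443709)–(0.5854, -1.80175, 0.105516)  len=0.5753
  (v17,v0,v1) [-++] → (0.5854, -1.3363, 0.443709)–(0.5854, -1.28635, 0.48)  len=0.0617
  (v17,v1,v18) [-+-] → (0.5854, -1.28635, 0.48)–(0.5854, -0.771244, 0.105723)  len=0.6367
  (v18,v1,v2) [-++] → (0.5854, -0.771244, 0.105723)–(0.5854, -0.625723, 0)  len=0.1799
  (v18,v2,v19) [-+-] → (0.5854, -0.625723, 0)–(0.5854, -1.15232, -0.38262)  len=0.6509
  (v19,v2,v3) [-++] → (0.5854, -1.15232, -0.38262)–(0.5854, -1.28635, -0.48)  len=0.1657
  (v19,v3,v16) [-++] → (0.5854, -1.28635, -0.48)–(0.5854, -1.80175, -0.105516)  len=0.6371

Chained into 2 loop(s):
  loop 1: 10 segments, perimeter = 3.1844
  loop 2: 10 segments, perimeter = 3.1844
Total perimeter = 6.369


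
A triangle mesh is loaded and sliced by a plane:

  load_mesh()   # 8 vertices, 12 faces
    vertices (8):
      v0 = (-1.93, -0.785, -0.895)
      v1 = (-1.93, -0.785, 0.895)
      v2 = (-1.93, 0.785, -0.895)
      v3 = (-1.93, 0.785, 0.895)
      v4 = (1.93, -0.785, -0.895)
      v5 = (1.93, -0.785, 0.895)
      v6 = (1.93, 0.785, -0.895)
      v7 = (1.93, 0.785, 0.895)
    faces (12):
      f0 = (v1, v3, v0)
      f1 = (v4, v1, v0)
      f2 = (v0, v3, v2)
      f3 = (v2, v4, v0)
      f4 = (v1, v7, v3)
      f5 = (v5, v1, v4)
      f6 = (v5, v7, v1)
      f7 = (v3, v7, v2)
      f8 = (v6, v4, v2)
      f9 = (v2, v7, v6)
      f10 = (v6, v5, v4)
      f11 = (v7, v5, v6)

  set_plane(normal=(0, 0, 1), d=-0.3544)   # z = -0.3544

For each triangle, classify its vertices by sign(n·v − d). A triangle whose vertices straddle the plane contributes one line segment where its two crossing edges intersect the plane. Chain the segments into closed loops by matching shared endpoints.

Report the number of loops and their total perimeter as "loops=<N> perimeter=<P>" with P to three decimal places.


Straddling triangles (8 of 12):
  (v1,v3,v0) [++-] → (-1.93, -0.310842, -0.3544)–(-1.93, -0.785, -0.3544)  len=0.4742
  (v4,v1,v0) [-+-] → (0.764237, -0.785, -0.3544)–(-1.93, -0.785, -0.3544)  len=2.6942
  (v0,v3,v2) [-+-] → (-1.93, -0.310842, -0.3544)–(-1.93, 0.785, -0.3544)  len=1.0958
  (v5,v1,v4) [++-] → (0.764237, -0.785, -0.3544)–(1.93, -0.785, -0.3544)  len=1.1658
  (v3,v7,v2) [++-] → (-0.764237, 0.785, -0.3544)–(-1.93, 0.785, -0.3544)  len=1.1658
  (v2,v7,v6) [-+-] → (-0.764237, 0.785, -0.3544)–(1.93, 0.785, -0.3544)  len=2.6942
  (v6,v5,v4) [-+-] → (1.93, 0.310842, -0.3544)–(1.93, -0.785, -0.3544)  len=1.0958
  (v7,v5,v6) [++-] → (1.93, 0.310842, -0.3544)–(1.93, 0.785, -0.3544)  len=0.4742

Chained into 1 loop(s):
  loop 1: 8 segments, perimeter = 10.8600
Total perimeter = 10.860

loops=1 perimeter=10.860


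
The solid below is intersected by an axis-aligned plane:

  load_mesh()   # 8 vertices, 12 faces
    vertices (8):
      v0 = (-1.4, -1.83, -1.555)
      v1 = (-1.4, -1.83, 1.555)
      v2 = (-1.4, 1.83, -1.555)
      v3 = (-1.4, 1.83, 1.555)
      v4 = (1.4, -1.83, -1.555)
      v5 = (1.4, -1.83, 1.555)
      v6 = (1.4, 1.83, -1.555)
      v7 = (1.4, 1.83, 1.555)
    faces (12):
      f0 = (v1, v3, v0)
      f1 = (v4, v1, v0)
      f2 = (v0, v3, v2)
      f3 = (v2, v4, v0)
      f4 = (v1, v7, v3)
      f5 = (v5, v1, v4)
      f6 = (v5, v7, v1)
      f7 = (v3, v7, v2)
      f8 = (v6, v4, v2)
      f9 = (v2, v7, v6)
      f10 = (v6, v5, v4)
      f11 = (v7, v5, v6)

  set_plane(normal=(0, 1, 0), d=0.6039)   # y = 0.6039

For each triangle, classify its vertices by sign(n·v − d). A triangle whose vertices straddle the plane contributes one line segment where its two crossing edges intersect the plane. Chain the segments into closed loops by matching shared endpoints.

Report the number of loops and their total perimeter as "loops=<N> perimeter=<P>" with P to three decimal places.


loops=1 perimeter=11.820

Straddling triangles (8 of 12):
  (v1,v3,v0) [-+-] → (-1.4, 0.6039, 1.555)–(-1.4, 0.6039, 0.51315)  len=1.0418
  (v0,v3,v2) [-++] → (-1.4, 0.6039, 0.51315)–(-1.4, 0.6039, -1.555)  len=2.0681
  (v2,v4,v0) [+--] → (-0.462, 0.6039, -1.555)–(-1.4, 0.6039, -1.555)  len=0.9380
  (v1,v7,v3) [-++] → (0.462, 0.6039, 1.555)–(-1.4, 0.6039, 1.555)  len=1.8620
  (v5,v7,v1) [-+-] → (1.4, 0.6039, 1.555)–(0.462, 0.6039, 1.555)  len=0.9380
  (v6,v4,v2) [+-+] → (1.4, 0.6039, -1.555)–(-0.462, 0.6039, -1.555)  len=1.8620
  (v6,v5,v4) [+--] → (1.4, 0.6039, -0.51315)–(1.4, 0.6039, -1.555)  len=1.0418
  (v7,v5,v6) [+-+] → (1.4, 0.6039, 1.555)–(1.4, 0.6039, -0.51315)  len=2.0681

Chained into 1 loop(s):
  loop 1: 8 segments, perimeter = 11.8200
Total perimeter = 11.820


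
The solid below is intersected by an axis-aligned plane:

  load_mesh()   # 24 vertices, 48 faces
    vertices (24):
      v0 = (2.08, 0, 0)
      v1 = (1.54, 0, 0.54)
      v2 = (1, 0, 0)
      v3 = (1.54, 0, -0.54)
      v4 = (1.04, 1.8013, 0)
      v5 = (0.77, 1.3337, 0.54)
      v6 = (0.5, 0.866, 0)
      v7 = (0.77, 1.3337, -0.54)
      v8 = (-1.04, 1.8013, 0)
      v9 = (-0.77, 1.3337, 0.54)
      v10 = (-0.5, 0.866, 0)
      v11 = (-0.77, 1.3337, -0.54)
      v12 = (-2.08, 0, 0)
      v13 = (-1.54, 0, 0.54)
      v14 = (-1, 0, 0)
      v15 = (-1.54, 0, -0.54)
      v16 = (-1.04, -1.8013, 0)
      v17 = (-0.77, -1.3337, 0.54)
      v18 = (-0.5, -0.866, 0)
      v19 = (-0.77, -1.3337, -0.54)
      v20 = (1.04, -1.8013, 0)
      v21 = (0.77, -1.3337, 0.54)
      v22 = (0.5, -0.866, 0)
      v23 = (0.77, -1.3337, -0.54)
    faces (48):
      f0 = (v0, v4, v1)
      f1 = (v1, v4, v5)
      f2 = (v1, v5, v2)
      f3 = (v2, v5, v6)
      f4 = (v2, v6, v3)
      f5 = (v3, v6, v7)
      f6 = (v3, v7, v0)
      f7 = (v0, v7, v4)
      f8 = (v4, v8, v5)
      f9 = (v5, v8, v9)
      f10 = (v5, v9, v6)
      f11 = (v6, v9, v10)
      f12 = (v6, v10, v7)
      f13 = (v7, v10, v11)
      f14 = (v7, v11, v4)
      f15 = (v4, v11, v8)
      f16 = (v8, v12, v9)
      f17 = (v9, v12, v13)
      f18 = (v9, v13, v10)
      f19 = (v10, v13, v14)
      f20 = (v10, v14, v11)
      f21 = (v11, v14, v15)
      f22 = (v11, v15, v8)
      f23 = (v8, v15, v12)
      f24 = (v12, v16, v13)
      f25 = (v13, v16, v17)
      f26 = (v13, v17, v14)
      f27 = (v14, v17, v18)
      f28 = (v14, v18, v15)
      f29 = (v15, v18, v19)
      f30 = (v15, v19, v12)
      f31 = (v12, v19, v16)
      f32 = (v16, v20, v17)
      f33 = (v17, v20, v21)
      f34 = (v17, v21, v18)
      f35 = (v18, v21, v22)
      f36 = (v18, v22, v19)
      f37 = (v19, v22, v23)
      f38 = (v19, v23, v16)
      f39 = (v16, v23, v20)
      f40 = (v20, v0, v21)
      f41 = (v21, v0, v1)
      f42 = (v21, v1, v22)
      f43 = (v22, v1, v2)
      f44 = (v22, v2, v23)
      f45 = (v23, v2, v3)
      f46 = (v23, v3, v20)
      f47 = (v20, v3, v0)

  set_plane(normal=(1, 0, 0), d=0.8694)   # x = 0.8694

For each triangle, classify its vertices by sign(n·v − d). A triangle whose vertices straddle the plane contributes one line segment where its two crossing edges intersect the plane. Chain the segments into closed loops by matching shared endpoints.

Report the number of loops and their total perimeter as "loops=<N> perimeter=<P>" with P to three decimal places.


Straddling triangles (20 of 48):
  (v1,v4,v5) [++-] → (0.8694, 1.50585, 0.3412)–(0.8694, 1.16153, 0.54)  len=0.3976
  (v1,v5,v2) [+-+] → (0.8694, 1.16153, 0.54)–(0.8694, 0.75731, 0.306626)  len=0.4668
  (v2,v5,v6) [+--] → (0.8694, 0.75731, 0.306626)–(0.8694, 0.226199, 0)  len=0.6133
  (v2,v6,v3) [+-+] → (0.8694, 0.226199, 0)–(0.8694, 0.558403, -0.191804)  len=0.3836
  (v3,v6,v7) [+--] → (0.8694, 0.558403, -0.191804)–(0.8694, 1.16153, -0.54)  len=0.6964
  (v3,v7,v0) [+-+] → (0.8694, 1.16153, -0.54)–(0.8694, 1.2325, -0.499026)  len=0.0819
  (v0,v7,v4) [+-+] → (0.8694, 1.2325, -0.499026)–(0.8694, 1.50585, -0.3412)  len=0.3156
  (v4,v8,v5) [+--] → (0.8694, 1.8013, 0)–(0.8694, 1.50585, 0.3412)  len=0.4513
  (v7,v11,v4) [--+] → (0.8694, 1.75723, -0.0508972)–(0.8694, 1.50585, -0.3412)  len=0.3840
  (v4,v11,v8) [+--] → (0.8694, 1.75723, -0.0508972)–(0.8694, 1.8013, 0)  len=0.0673
  (v16,v20,v17) [-+-] → (0.8694, -1.8013, 0)–(0.8694, -1.75723, 0.0508972)  len=0.0673
  (v17,v20,v21) [-+-] → (0.8694, -1.75723, 0.0508972)–(0.8694, -1.50585, 0.3412)  len=0.3840
  (v16,v23,v20) [--+] → (0.8694, -1.50585, -0.3412)–(0.8694, -1.8013, 0)  len=0.4513
  (v20,v0,v21) [++-] → (0.8694, -1.2325, 0.499026)–(0.8694, -1.50585, 0.3412)  len=0.3156
  (v21,v0,v1) [-++] → (0.8694, -1.2325, 0.499026)–(0.8694, -1.16153, 0.54)  len=0.0819
  (v21,v1,v22) [-+-] → (0.8694, -1.16153, 0.54)–(0.8694, -0.558403, 0.191804)  len=0.6964
  (v22,v1,v2) [-++] → (0.8694, -0.558403, 0.191804)–(0.8694, -0.226199, 0)  len=0.3836
  (v22,v2,v23) [-+-] → (0.8694, -0.226199, 0)–(0.8694, -0.75731, -0.306626)  len=0.6133
  (v23,v2,v3) [-++] → (0.8694, -0.75731, -0.306626)–(0.8694, -1.16153, -0.54)  len=0.4668
  (v23,v3,v20) [-++] → (0.8694, -1.16153, -0.54)–(0.8694, -1.50585, -0.3412)  len=0.3976

Chained into 2 loop(s):
  loop 1: 10 segments, perimeter = 3.8579
  loop 2: 10 segments, perimeter = 3.8579
Total perimeter = 7.716

loops=2 perimeter=7.716


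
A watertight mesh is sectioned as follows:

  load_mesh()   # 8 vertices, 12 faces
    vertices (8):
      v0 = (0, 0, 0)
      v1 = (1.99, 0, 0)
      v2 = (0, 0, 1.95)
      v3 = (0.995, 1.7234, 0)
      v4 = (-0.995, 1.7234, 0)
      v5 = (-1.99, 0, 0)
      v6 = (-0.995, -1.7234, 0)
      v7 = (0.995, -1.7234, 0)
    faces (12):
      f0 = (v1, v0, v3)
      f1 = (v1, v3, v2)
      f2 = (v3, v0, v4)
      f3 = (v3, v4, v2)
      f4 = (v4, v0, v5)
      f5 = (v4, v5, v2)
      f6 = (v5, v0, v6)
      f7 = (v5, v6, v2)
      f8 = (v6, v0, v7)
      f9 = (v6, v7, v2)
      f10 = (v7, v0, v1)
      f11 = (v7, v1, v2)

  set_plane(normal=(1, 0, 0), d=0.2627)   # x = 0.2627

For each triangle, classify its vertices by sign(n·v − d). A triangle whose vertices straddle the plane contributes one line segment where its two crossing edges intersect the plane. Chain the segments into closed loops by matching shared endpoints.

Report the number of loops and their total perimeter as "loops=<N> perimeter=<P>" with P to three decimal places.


loops=1 perimeter=8.323

Straddling triangles (8 of 12):
  (v1,v0,v3) [+-+] → (0.2627, 0, 0)–(0.2627, 0.455012, 0)  len=0.4550
  (v1,v3,v2) [++-] → (0.2627, 0.455012, 1.43516)–(0.2627, 0, 1.69258)  len=0.5228
  (v3,v0,v4) [+--] → (0.2627, 0.455012, 0)–(0.2627, 1.7234, 0)  len=1.2684
  (v3,v4,v2) [+--] → (0.2627, 1.7234, 0)–(0.2627, 0.455012, 1.43516)  len=1.9153
  (v6,v0,v7) [--+] → (0.2627, -0.455012, 0)–(0.2627, -1.7234, 0)  len=1.2684
  (v6,v7,v2) [-+-] → (0.2627, -1.7234, 0)–(0.2627, -0.455012, 1.43516)  len=1.9153
  (v7,v0,v1) [+-+] → (0.2627, -0.455012, 0)–(0.2627, 0, 0)  len=0.4550
  (v7,v1,v2) [++-] → (0.2627, 0, 1.69258)–(0.2627, -0.455012, 1.43516)  len=0.5228

Chained into 1 loop(s):
  loop 1: 8 segments, perimeter = 8.3230
Total perimeter = 8.323


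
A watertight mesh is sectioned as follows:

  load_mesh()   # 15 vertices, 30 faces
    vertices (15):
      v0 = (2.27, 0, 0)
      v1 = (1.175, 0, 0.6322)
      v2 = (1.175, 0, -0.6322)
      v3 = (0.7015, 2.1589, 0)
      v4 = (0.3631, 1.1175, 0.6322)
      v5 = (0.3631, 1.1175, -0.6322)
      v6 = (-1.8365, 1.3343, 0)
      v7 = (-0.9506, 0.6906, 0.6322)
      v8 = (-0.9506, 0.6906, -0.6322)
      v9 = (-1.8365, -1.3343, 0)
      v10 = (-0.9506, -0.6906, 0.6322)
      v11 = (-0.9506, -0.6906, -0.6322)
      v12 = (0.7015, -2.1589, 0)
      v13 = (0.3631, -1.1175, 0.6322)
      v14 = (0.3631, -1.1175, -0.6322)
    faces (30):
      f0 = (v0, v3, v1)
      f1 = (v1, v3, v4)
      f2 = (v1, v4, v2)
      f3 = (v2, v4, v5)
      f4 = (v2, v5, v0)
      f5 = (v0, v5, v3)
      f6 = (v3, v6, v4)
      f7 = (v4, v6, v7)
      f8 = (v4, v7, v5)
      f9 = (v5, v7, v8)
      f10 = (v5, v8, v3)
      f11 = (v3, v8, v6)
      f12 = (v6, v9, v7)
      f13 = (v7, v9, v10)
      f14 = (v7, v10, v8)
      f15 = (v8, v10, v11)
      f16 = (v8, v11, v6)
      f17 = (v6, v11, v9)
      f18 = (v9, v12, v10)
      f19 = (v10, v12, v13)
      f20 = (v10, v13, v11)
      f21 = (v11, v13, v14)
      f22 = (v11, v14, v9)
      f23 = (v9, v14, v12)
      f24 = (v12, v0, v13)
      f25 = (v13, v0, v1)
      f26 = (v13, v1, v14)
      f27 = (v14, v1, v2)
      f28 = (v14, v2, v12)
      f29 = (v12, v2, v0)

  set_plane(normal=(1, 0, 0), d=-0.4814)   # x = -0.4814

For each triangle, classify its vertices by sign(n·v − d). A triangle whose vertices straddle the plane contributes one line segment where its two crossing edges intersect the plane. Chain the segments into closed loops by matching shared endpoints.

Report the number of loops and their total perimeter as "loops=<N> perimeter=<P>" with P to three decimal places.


Straddling triangles (12 of 30):
  (v3,v6,v4) [+-+] → (-0.4814, 1.77457, 0)–(-0.4814, 1.20074, 0.389477)  len=0.6935
  (v4,v6,v7) [+--] → (-0.4814, 1.20074, 0.389477)–(-0.4814, 0.843071, 0.6322)  len=0.4322
  (v4,v7,v5) [+-+] → (-0.4814, 0.843071, 0.6322)–(-0.4814, 0.843071, 0.180608)  len=0.4516
  (v5,v7,v8) [+--] → (-0.4814, 0.843071, 0.180608)–(-0.4814, 0.843071, -0.6322)  len=0.8128
  (v5,v8,v3) [+-+] → (-0.4814, 0.843071, -0.6322)–(-0.4814, 1.1076, -0.452654)  len=0.3197
  (v3,v8,v6) [+--] → (-0.4814, 1.1076, -0.452654)–(-0.4814, 1.77457, 0)  len=0.8061
  (v9,v12,v10) [-+-] → (-0.4814, -1.77457, 0)–(-0.4814, -1.1076, 0.452654)  len=0.8061
  (v10,v12,v13) [-++] → (-0.4814, -1.1076, 0.452654)–(-0.4814, -0.843071, 0.6322)  len=0.3197
  (v10,v13,v11) [-+-] → (-0.4814, -0.843071, 0.6322)–(-0.4814, -0.843071, -0.180608)  len=0.8128
  (v11,v13,v14) [-++] → (-0.4814, -0.843071, -0.180608)–(-0.4814, -0.843071, -0.6322)  len=0.4516
  (v11,v14,v9) [-+-] → (-0.4814, -0.843071, -0.6322)–(-0.4814, -1.20074, -0.389477)  len=0.4322
  (v9,v14,v12) [-++] → (-0.4814, -1.20074, -0.389477)–(-0.4814, -1.77457, 0)  len=0.6935

Chained into 2 loop(s):
  loop 1: 6 segments, perimeter = 3.5160
  loop 2: 6 segments, perimeter = 3.5160
Total perimeter = 7.032

loops=2 perimeter=7.032


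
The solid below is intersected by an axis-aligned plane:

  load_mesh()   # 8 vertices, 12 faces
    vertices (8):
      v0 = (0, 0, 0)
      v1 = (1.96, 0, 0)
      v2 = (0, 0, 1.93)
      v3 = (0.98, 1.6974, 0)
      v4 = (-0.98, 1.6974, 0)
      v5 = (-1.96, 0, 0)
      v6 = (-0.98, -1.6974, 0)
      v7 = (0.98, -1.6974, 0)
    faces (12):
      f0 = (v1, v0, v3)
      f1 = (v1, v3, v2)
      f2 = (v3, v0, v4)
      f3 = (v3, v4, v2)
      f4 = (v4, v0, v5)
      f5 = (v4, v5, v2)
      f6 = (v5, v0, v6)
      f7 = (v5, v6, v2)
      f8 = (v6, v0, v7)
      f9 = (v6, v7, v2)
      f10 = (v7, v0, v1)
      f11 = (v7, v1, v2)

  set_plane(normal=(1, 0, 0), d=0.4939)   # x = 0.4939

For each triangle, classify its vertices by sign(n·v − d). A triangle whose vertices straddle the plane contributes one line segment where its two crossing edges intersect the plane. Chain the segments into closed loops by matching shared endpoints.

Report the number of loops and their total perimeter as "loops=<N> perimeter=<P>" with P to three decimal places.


Straddling triangles (8 of 12):
  (v1,v0,v3) [+-+] → (0.4939, 0, 0)–(0.4939, 0.855455, 0)  len=0.8555
  (v1,v3,v2) [++-] → (0.4939, 0.855455, 0.957319)–(0.4939, 0, 1.44366)  len=0.9840
  (v3,v0,v4) [+--] → (0.4939, 0.855455, 0)–(0.4939, 1.6974, 0)  len=0.8419
  (v3,v4,v2) [+--] → (0.4939, 1.6974, 0)–(0.4939, 0.855455, 0.957319)  len=1.2749
  (v6,v0,v7) [--+] → (0.4939, -0.855455, 0)–(0.4939, -1.6974, 0)  len=0.8419
  (v6,v7,v2) [-+-] → (0.4939, -1.6974, 0)–(0.4939, -0.855455, 0.957319)  len=1.2749
  (v7,v0,v1) [+-+] → (0.4939, -0.855455, 0)–(0.4939, 0, 0)  len=0.8555
  (v7,v1,v2) [++-] → (0.4939, 0, 1.44366)–(0.4939, -0.855455, 0.957319)  len=0.9840

Chained into 1 loop(s):
  loop 1: 8 segments, perimeter = 7.9126
Total perimeter = 7.913

loops=1 perimeter=7.913


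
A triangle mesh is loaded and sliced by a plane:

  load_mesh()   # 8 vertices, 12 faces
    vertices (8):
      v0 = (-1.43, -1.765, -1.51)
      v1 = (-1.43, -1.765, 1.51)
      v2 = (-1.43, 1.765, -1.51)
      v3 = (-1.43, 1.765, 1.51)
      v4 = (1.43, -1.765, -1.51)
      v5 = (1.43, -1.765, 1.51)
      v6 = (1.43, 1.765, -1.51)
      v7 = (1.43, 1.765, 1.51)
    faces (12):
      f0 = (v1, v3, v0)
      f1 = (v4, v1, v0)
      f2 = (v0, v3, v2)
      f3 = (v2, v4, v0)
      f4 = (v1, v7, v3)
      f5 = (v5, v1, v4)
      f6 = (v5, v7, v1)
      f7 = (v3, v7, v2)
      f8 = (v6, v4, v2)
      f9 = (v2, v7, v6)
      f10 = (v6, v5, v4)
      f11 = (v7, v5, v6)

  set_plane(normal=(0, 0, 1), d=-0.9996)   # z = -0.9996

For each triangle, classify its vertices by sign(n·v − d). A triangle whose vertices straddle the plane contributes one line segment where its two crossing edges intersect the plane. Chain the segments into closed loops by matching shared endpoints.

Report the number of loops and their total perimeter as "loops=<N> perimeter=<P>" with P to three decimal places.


Straddling triangles (8 of 12):
  (v1,v3,v0) [++-] → (-1.43, -1.16841, -0.9996)–(-1.43, -1.765, -0.9996)  len=0.5966
  (v4,v1,v0) [-+-] → (0.946641, -1.765, -0.9996)–(-1.43, -1.765, -0.9996)  len=2.3766
  (v0,v3,v2) [-+-] → (-1.43, -1.16841, -0.9996)–(-1.43, 1.765, -0.9996)  len=2.9334
  (v5,v1,v4) [++-] → (0.946641, -1.765, -0.9996)–(1.43, -1.765, -0.9996)  len=0.4834
  (v3,v7,v2) [++-] → (-0.946641, 1.765, -0.9996)–(-1.43, 1.765, -0.9996)  len=0.4834
  (v2,v7,v6) [-+-] → (-0.946641, 1.765, -0.9996)–(1.43, 1.765, -0.9996)  len=2.3766
  (v6,v5,v4) [-+-] → (1.43, 1.16841, -0.9996)–(1.43, -1.765, -0.9996)  len=2.9334
  (v7,v5,v6) [++-] → (1.43, 1.16841, -0.9996)–(1.43, 1.765, -0.9996)  len=0.5966

Chained into 1 loop(s):
  loop 1: 8 segments, perimeter = 12.7800
Total perimeter = 12.780

loops=1 perimeter=12.780


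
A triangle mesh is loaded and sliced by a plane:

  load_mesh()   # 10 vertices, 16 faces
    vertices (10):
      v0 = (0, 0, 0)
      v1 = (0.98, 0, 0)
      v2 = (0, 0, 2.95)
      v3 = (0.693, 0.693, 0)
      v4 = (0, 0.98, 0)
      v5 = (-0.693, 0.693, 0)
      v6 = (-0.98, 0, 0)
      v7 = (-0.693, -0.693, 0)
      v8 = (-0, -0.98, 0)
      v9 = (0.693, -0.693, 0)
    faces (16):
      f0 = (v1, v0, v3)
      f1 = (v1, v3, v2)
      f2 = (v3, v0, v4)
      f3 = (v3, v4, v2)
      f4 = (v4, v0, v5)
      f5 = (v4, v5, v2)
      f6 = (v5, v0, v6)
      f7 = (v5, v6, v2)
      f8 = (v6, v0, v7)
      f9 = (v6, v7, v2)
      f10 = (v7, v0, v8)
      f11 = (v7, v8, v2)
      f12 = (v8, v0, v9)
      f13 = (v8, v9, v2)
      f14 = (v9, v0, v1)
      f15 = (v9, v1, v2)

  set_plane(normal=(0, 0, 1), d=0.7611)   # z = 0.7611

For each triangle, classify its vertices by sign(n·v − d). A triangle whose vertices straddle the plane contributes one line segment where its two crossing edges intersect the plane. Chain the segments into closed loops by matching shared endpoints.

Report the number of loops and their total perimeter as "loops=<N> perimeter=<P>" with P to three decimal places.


loops=1 perimeter=4.452

Straddling triangles (8 of 16):
  (v1,v3,v2) [--+] → (0.514206, 0.514206, 0.7611)–(0.72716, 0, 0.7611)  len=0.5566
  (v3,v4,v2) [--+] → (0, 0.72716, 0.7611)–(0.514206, 0.514206, 0.7611)  len=0.5566
  (v4,v5,v2) [--+] → (-0.514206, 0.514206, 0.7611)–(0, 0.72716, 0.7611)  len=0.5566
  (v5,v6,v2) [--+] → (-0.72716, 0, 0.7611)–(-0.514206, 0.514206, 0.7611)  len=0.5566
  (v6,v7,v2) [--+] → (-0.514206, -0.514206, 0.7611)–(-0.72716, 0, 0.7611)  len=0.5566
  (v7,v8,v2) [--+] → (0, -0.72716, 0.7611)–(-0.514206, -0.514206, 0.7611)  len=0.5566
  (v8,v9,v2) [--+] → (0.514206, -0.514206, 0.7611)–(0, -0.72716, 0.7611)  len=0.5566
  (v9,v1,v2) [--+] → (0.72716, 0, 0.7611)–(0.514206, -0.514206, 0.7611)  len=0.5566

Chained into 1 loop(s):
  loop 1: 8 segments, perimeter = 4.4525
Total perimeter = 4.452


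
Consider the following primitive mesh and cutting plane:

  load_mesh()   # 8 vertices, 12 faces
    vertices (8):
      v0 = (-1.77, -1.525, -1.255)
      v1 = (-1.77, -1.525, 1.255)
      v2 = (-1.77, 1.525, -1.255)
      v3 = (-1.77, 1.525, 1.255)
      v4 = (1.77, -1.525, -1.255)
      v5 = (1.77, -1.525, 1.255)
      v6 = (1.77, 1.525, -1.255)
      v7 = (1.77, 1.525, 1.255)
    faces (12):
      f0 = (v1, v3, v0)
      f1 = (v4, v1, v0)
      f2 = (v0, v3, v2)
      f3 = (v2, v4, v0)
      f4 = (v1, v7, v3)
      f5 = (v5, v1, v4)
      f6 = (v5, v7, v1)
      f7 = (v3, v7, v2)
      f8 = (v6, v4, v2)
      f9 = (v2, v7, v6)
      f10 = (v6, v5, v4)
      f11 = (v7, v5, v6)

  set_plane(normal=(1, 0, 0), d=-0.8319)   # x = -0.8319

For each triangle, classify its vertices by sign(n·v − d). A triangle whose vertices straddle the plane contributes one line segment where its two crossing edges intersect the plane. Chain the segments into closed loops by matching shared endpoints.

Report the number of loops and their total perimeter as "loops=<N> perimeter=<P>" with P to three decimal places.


Straddling triangles (8 of 12):
  (v4,v1,v0) [+--] → (-0.8319, -1.525, 0.58985)–(-0.8319, -1.525, -1.255)  len=1.8448
  (v2,v4,v0) [-+-] → (-0.8319, 0.71675, -1.255)–(-0.8319, -1.525, -1.255)  len=2.2417
  (v1,v7,v3) [-+-] → (-0.8319, -0.71675, 1.255)–(-0.8319, 1.525, 1.255)  len=2.2417
  (v5,v1,v4) [+-+] → (-0.8319, -1.525, 1.255)–(-0.8319, -1.525, 0.58985)  len=0.6652
  (v5,v7,v1) [++-] → (-0.8319, -0.71675, 1.255)–(-0.8319, -1.525, 1.255)  len=0.8083
  (v3,v7,v2) [-+-] → (-0.8319, 1.525, 1.255)–(-0.8319, 1.525, -0.58985)  len=1.8448
  (v6,v4,v2) [++-] → (-0.8319, 0.71675, -1.255)–(-0.8319, 1.525, -1.255)  len=0.8083
  (v2,v7,v6) [-++] → (-0.8319, 1.525, -0.58985)–(-0.8319, 1.525, -1.255)  len=0.6652

Chained into 1 loop(s):
  loop 1: 8 segments, perimeter = 11.1200
Total perimeter = 11.120

loops=1 perimeter=11.120
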